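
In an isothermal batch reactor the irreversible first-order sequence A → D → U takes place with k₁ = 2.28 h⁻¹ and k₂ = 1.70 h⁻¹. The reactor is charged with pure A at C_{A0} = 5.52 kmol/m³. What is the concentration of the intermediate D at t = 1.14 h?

1.51 kmol/m³

The intermediate concentration in a first-order A→B→C sequence is C_D = k₁C_{A0}(e^(−k₁t) − e^(−k₂t))/(k₂−k₁).
e^(−k₁t) = e^(−2.28×1.14) = e^(−2.599) = 0.07433; e^(−k₂t) = e^(−1.938) = 0.1440.
C_D = 2.28×5.52/(1.70−2.28) × (0.07433−0.1440) = (-21.70)×(-0.06966) = 1.512 kmol/m³.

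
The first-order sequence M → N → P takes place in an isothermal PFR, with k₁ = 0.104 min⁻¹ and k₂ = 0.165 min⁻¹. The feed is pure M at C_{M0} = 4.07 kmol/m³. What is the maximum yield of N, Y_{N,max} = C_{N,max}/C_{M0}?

0.287

For a first-order series the maximum intermediate yield is C_{N,max}/C_{M0} = (k₁/k₂)^[k₂/(k₂−k₁)].
= (0.104/0.165)^(0.165/(0.165−0.104)) = (0.6303)^(2.705) = 0.2869.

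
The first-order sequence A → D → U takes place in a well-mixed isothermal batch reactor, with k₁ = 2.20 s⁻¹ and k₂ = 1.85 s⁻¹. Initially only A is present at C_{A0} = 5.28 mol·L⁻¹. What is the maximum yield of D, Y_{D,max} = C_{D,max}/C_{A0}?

For a first-order series the maximum intermediate yield is C_{D,max}/C_{A0} = (k₁/k₂)^[k₂/(k₂−k₁)].
= (2.20/1.85)^(1.85/(1.85−2.20)) = (1.189)^(-5.286) = 0.4002.

0.400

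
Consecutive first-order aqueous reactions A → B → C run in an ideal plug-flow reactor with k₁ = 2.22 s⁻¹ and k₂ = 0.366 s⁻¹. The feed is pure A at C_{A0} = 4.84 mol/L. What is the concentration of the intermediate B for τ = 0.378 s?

For first-order series with pure A initially, C_B(τ) = k₁C_{A0}/(k₂−k₁)·(e^(−k₁τ) − e^(−k₂τ)).
e^(−k₁τ) = e^(−2.22×0.378) = e^(−0.8392) = 0.4321; e^(−k₂τ) = e^(−0.1383) = 0.8708.
C_B = 2.22×4.84/(0.366−2.22) × (0.4321−0.8708) = (-5.795)×(-0.4387) = 2.543 mol/L.

2.54 mol/L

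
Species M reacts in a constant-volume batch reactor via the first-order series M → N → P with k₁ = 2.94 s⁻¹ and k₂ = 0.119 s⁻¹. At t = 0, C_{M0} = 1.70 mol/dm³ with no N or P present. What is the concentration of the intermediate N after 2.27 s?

For first-order series with pure M initially, C_N(t) = k₁C_{M0}/(k₂−k₁)·(e^(−k₁t) − e^(−k₂t)).
e^(−k₁t) = e^(−2.94×2.27) = e^(−6.674) = 0.001264; e^(−k₂t) = e^(−0.2701) = 0.7633.
C_N = 2.94×1.70/(0.119−2.94) × (0.001264−0.7633) = (-1.772)×(-0.7620) = 1.350 mol/dm³.

1.35 mol/dm³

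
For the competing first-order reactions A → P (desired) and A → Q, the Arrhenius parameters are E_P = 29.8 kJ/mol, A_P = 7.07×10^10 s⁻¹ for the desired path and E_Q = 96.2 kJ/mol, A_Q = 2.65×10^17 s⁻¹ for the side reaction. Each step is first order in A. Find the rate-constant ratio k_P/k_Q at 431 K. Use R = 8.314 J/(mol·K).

29.8

k_P/k_Q = (A_P/A_Q)·exp[−(E_P−E_Q)/(RT)] = (A_P/A_Q)·exp[(E_Q−E_P)/(RT)].
(E_Q−E_P)/(RT) = (96.2−29.8)×10³/(8.314×431) = 66400/3583 = 18.53.
k_P/k_Q = (7.07×10^10/2.65×10^17)·exp(18.53) = 2.668×10^-7 × 1.116×10^8 = 29.8.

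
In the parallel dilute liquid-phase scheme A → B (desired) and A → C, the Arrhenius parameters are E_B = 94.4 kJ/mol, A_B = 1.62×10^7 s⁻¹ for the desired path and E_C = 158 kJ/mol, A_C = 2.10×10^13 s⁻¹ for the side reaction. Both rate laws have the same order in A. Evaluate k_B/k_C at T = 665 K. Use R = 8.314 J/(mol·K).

k_B/k_C = (A_B/A_C)·exp[−(E_B−E_C)/(RT)] = (A_B/A_C)·exp[(E_C−E_B)/(RT)].
(E_C−E_B)/(RT) = (158−94.4)×10³/(8.314×665) = 63600/5529 = 11.50.
k_B/k_C = (1.62×10^7/2.10×10^13)·exp(11.50) = 7.714×10^-7 × 99050 = 0.0764.
Since E_B < E_C, lowering the temperature improves selectivity toward B.

0.0764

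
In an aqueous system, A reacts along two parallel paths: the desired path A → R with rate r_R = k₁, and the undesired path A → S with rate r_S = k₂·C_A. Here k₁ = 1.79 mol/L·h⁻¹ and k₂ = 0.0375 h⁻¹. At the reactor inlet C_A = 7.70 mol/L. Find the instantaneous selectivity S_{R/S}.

6.20

S_{R/S} = r_R/r_S = (k₁)/(k₂·C_A) = (k₁/k₂)·C_A⁻¹.
= (1.79) / (0.0375×7.700) = 1.790/0.2888 = 6.20.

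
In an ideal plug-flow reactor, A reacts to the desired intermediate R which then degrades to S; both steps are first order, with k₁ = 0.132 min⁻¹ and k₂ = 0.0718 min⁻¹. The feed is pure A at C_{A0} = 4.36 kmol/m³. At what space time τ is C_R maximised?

10.1 min

Setting dC_R/dτ = 0 gives τ_opt = ln(k₂/k₁)/(k₂−k₁).
= ln(0.0718/0.132)/(0.0718−0.132) = ln(0.5439)/-0.06020 = -0.6089/-0.06020 = 10.1 min.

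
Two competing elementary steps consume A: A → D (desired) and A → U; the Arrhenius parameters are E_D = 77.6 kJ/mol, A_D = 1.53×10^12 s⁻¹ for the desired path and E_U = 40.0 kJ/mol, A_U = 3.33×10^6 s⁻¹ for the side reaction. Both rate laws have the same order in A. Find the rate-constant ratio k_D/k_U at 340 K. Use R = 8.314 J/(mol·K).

Since both paths have the same order in A, the concentration cancels and S_{D/U} = k_D/k_U = (A_D/A_U)·exp[(E_U−E_D)/(RT)].
(E_U−E_D)/(RT) = (40.0−77.6)×10³/(8.314×340) = -37600/2827 = -13.30.
k_D/k_U = (1.53×10^12/3.33×10^6)·exp(-13.30) = 4.595×10^5 × 1.672×10^-6 = 0.768.

0.768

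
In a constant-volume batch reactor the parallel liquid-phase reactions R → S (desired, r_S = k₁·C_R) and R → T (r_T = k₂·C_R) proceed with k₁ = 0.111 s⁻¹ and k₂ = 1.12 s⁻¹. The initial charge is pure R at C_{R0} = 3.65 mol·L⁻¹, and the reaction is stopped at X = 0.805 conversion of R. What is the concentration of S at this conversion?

0.265 mol·L⁻¹

C_R = C_{R0}(1−X) = 0.7117 mol·L⁻¹.
Both paths are first order in R, so the instantaneous fraction to S is constant: dC_S/d(−C_R) = k₁/(k₁+k₂) = 0.09017.
C_S = 0.09017·(C_{R0}−C_R) = 0.09017×2.938 = 0.265 mol·L⁻¹.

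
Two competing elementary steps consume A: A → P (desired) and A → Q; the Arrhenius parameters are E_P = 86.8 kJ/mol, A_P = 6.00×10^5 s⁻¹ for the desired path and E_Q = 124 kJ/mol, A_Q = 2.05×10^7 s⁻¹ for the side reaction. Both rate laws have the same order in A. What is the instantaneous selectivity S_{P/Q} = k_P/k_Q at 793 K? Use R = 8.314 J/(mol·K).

k_P/k_Q = (A_P/A_Q)·exp[−(E_P−E_Q)/(RT)] = (A_P/A_Q)·exp[(E_Q−E_P)/(RT)].
(E_Q−E_P)/(RT) = (124−86.8)×10³/(8.314×793) = 37200/6593 = 5.642.
k_P/k_Q = (6.00×10^5/2.05×10^7)·exp(5.642) = 0.02927 × 282.1 = 8.26.
Since E_P < E_Q, lowering the temperature improves selectivity toward P.

8.26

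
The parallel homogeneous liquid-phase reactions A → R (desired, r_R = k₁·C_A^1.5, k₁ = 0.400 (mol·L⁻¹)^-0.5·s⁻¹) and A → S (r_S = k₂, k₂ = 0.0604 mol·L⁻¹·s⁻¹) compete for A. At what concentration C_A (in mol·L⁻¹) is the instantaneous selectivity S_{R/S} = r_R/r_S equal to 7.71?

1.11 mol·L⁻¹

S_{R/S} = (k₁/k₂)·C_A^1.5 ⇒ C_A = (S·k₂/k₁)^(1/1.5).
= (7.71×0.0604/0.400)^(0.6667) = (1.164)^(0.6667) = 1.11 mol·L⁻¹.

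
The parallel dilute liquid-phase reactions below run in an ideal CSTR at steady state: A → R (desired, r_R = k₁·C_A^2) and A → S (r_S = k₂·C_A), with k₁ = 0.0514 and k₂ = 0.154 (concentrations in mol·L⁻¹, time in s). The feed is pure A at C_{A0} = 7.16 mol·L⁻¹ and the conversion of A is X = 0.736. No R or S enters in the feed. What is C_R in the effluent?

2.04 mol·L⁻¹

Exit C_A = C_{A0}(1−X) = 7.16×0.264 = 1.890 mol·L⁻¹.
In a CSTR the entire volume is at exit conditions, so r_R = 0.0514×1.890^2 = 0.1837 and r_S = 0.154×1.890 = 0.2911.
Fraction of consumed A going to R: r_R/(r_R+r_S) = 0.3868.
C_R = 0.3868·C_{A0}·X = 0.3868×7.16×0.736 = 2.04 mol·L⁻¹.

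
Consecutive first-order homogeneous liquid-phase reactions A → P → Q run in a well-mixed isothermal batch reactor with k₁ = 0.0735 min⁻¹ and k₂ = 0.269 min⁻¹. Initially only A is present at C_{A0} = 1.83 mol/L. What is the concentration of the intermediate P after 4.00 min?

0.278 mol/L

Solving the coupled first-order balances gives C_P(t) = [k₁/(k₂−k₁)]·C_{A0}·(e^(−k₁t) − e^(−k₂t)).
e^(−k₁t) = e^(−0.0735×4.00) = e^(−0.2940) = 0.7453; e^(−k₂t) = e^(−1.076) = 0.3410.
C_P = 0.0735×1.83/(0.269−0.0735) × (0.7453−0.3410) = 0.6880×0.4043 = 0.2782 mol/L.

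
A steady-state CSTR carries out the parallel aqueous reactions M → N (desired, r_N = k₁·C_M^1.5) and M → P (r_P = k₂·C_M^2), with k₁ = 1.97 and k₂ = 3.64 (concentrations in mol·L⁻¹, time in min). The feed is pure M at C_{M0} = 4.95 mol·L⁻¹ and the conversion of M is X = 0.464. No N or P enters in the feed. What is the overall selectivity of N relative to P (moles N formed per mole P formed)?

0.332

Exit C_M = C_{M0}(1−X) = 4.95×0.536 = 2.653 mol·L⁻¹.
A CSTR operates uniformly at the exit composition, giving r_N = 8.514 and r_P = 25.62 (each k·C_M^n at C_M = 2.653).
Overall selectivity = C_N/C_P = r_Nτ/(r_Pτ) = r_N/r_P = 0.332.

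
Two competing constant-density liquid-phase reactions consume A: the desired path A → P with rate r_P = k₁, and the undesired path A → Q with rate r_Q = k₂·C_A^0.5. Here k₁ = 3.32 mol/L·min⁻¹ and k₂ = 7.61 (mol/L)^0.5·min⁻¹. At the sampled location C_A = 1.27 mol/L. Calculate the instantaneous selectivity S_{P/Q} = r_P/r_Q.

0.387

S_{P/Q} = r_P/r_Q = (k₁)/(k₂·C_A^0.5) = (k₁/k₂)·C_A^-0.5.
= (3.32) / (7.61×1.270^0.5) = 3.320/8.576 = 0.387.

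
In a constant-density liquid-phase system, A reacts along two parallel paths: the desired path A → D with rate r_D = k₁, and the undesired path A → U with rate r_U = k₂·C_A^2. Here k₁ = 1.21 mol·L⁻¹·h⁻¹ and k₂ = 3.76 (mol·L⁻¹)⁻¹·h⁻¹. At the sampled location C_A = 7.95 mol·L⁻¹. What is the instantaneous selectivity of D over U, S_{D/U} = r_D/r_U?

0.00509

S_{D/U} = r_D/r_U = (k₁)/(k₂·C_A^2) = (k₁/k₂)·C_A^-2.
= (1.21) / (3.76×7.950^2) = 1.210/237.6 = 0.00509.
The undesired path is higher order in A, so low C_A (CSTR or dilute feed) favours D.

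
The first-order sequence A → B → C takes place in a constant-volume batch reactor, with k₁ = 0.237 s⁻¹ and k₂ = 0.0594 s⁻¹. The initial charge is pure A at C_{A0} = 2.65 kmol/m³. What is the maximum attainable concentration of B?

1.67 kmol/m³

Evaluating C_B at t_opt = ln(k₂/k₁)/(k₂−k₁) gives C_{B,max}/C_{A0} = (k₁/k₂)^[k₂/(k₂−k₁)].
= (0.237/0.0594)^(0.0594/(0.0594−0.237)) = (3.990)^(-0.3345) = 0.6295.
C_{B,max} = 0.6295×2.65 = 1.67 kmol/m³.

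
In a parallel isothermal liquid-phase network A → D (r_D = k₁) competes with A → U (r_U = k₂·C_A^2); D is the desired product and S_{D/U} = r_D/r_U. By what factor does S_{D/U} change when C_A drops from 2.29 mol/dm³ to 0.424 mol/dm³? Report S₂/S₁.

29.2

S_{D/U} = (k₁/k₂)·C_A^-2, so S₂/S₁ = (C_{A,2}/C_{A,1})^-2.
= (0.424/2.29)^(-2) = (0.1852)^(-2) = 29.2.
Selectivity toward D rises as C_A falls — low-concentration operation is favoured.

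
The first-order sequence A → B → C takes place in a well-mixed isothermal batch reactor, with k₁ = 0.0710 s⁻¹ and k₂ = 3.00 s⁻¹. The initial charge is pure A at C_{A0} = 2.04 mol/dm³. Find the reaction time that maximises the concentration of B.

Setting dC_B/dt = 0 gives t_opt = ln(k₂/k₁)/(k₂−k₁).
= ln(3.00/0.0710)/(3.00−0.0710) = ln(42.25)/2.929 = 3.744/2.929 = 1.28 s.

1.28 s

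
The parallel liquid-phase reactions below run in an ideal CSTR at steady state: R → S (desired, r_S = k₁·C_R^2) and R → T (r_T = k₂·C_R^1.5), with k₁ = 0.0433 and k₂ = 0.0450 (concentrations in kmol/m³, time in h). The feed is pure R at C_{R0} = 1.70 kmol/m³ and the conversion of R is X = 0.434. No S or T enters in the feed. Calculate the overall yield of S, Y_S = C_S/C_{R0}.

Exit C_R = C_{R0}(1−X) = 1.70×0.566 = 0.9622 kmol/m³.
In a CSTR the entire volume is at exit conditions, so r_S = 0.0433×0.9622^2 = 0.04009 and r_T = 0.0450×0.9622^1.5 = 0.04247.
Fraction of consumed R going to S: r_S/(r_S+r_T) = 0.4856.
C_S = 0.4856·C_{R0}·X = 0.4856×1.70×0.434 = 0.358 kmol/m³; Y_S = C_S/C_{R0} = 0.211.

0.211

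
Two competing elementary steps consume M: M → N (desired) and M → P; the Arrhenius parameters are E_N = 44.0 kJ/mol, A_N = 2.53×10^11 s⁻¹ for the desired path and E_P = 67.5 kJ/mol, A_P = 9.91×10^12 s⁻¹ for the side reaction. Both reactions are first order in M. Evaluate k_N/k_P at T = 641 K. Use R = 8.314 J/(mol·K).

Since both paths have the same order in M, the concentration cancels and S_{N/P} = k_N/k_P = (A_N/A_P)·exp[(E_P−E_N)/(RT)].
(E_P−E_N)/(RT) = (67.5−44.0)×10³/(8.314×641) = 23500/5329 = 4.410.
k_N/k_P = (2.53×10^11/9.91×10^12)·exp(4.410) = 0.02553 × 82.24 = 2.10.
Since E_N < E_P, lowering the temperature improves selectivity toward N.

2.10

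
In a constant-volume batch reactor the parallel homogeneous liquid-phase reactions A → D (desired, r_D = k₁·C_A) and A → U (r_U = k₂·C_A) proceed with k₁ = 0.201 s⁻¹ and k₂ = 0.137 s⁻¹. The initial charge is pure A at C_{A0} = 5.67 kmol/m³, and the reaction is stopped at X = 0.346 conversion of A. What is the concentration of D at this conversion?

C_A = C_{A0}(1−X) = 3.708 kmol/m³.
Both paths are first order in A, so the instantaneous fraction to D is constant: dC_D/d(−C_A) = k₁/(k₁+k₂) = 0.5947.
C_D = 0.5947·(C_{A0}−C_A) = 0.5947×1.962 = 1.17 kmol/m³.

1.17 kmol/m³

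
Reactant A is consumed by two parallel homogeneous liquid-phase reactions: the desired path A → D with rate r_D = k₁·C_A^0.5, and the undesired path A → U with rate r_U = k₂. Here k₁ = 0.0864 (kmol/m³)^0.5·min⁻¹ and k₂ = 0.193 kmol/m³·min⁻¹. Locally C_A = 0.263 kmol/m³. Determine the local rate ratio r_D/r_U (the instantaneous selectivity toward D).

0.230

S_{D/U} = r_D/r_U = (k₁·C_A^0.5)/(k₂) = (k₁/k₂)·C_A^0.5.
= (0.0864×0.2630^0.5) / (0.193) = 0.04431/0.1930 = 0.230.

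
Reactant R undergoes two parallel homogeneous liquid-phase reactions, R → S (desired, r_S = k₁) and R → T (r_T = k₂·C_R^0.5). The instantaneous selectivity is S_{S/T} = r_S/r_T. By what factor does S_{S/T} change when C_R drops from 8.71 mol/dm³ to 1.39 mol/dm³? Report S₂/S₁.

2.50

S_{S/T} = (k₁/k₂)·C_R^-0.5, so S₂/S₁ = (C_{R,2}/C_{R,1})^-0.5.
= (1.39/8.71)^(-0.5) = (0.1596)^(-0.5) = 2.50.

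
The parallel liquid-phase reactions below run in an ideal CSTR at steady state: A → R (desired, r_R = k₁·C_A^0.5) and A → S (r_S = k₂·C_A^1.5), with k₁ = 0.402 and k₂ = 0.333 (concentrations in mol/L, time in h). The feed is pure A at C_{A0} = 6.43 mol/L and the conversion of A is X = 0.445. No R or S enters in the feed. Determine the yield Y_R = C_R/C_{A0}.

0.112

Exit C_A = C_{A0}(1−X) = 6.43×0.555 = 3.569 mol/L.
A CSTR operates uniformly at the exit composition, giving r_R = 0.7594 and r_S = 2.245 (each k·C_A^n at C_A = 3.569).
Fraction of consumed A going to R: r_R/(r_R+r_S) = 0.2528.
C_R = 0.2528·C_{A0}·X = 0.2528×6.43×0.445 = 0.723 mol/L; Y_R = C_R/C_{A0} = 0.112.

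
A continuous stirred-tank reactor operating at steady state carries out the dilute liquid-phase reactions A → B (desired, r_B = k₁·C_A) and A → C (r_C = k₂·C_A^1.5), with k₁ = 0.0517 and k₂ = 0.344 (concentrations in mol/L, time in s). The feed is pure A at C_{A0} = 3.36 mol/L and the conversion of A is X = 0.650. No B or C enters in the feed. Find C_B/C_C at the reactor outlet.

0.139

Exit C_A = C_{A0}(1−X) = 3.36×0.350 = 1.176 mol/L.
A CSTR operates uniformly at the exit composition, giving r_B = 0.06080 and r_C = 0.4387 (each k·C_A^n at C_A = 1.176).
Overall selectivity = C_B/C_C = r_Bτ/(r_Cτ) = r_B/r_C = 0.139.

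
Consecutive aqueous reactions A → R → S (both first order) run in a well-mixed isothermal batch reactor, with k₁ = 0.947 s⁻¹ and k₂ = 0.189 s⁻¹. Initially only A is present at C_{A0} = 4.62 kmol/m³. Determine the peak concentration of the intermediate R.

3.09 kmol/m³

At the optimum, C_{R,max}/C_{A0} = (k₁/k₂)^[k₂/(k₂−k₁)].
= (0.947/0.189)^(0.189/(0.189−0.947)) = (5.011)^(-0.2493) = 0.6691.
C_{R,max} = 0.6691×4.62 = 3.09 kmol/m³.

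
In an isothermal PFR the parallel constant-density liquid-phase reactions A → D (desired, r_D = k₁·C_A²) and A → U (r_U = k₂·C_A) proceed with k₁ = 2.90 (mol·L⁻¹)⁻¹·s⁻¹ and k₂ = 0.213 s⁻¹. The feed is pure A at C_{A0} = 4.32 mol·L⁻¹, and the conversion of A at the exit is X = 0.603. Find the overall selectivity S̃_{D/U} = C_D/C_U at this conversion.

38.5

C_A = C_{A0}(1−X) = 1.715 mol·L⁻¹.
Along a PFR/batch, dC_U/dC_A = −r_U/(r_D+r_U) = −k₂/(k₂+k₁·C_A).
Integrating from C_{A0} to C_A: C_U = (0.213/2.90)·ln[(0.213+2.90·4.32)/(0.213+2.90·1.72)] = 0.07345·ln(12.74/5.187) = 0.06601 mol·L⁻¹.
Then C_D = (C_{A0}−C_A) − C_U = 2.605 − 0.06601 = 2.539 mol·L⁻¹.
S̃_{D/U} = C_D/C_U = 2.539/0.06601 = 38.5.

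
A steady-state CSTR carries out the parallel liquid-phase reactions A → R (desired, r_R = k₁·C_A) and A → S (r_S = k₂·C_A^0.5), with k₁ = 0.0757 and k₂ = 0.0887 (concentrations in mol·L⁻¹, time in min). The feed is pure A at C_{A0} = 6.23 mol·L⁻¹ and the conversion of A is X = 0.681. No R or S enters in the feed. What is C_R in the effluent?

2.32 mol·L⁻¹

Exit C_A = C_{A0}(1−X) = 6.23×0.319 = 1.987 mol·L⁻¹.
Rates in a CSTR are evaluated at the outlet concentration: r_R = 0.0757×1.987 = 0.1504, r_S = 0.0887×1.987^0.5 = 0.1250.
Fraction of consumed A going to R: r_R/(r_R+r_S) = 0.5461.
C_R = 0.5461·C_{A0}·X = 0.5461×6.23×0.681 = 2.32 mol·L⁻¹.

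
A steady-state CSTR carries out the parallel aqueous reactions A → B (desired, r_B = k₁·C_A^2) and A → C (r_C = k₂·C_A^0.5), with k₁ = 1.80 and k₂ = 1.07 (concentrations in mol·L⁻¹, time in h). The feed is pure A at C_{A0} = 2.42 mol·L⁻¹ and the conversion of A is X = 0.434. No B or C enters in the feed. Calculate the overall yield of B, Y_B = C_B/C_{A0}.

0.317

Exit C_A = C_{A0}(1−X) = 2.42×0.566 = 1.370 mol·L⁻¹.
A CSTR operates uniformly at the exit composition, giving r_B = 3.377 and r_C = 1.252 (each k·C_A^n at C_A = 1.370).
Fraction of consumed A going to B: r_B/(r_B+r_C) = 0.7295.
C_B = 0.7295·C_{A0}·X = 0.7295×2.42×0.434 = 0.766 mol·L⁻¹; Y_B = C_B/C_{A0} = 0.317.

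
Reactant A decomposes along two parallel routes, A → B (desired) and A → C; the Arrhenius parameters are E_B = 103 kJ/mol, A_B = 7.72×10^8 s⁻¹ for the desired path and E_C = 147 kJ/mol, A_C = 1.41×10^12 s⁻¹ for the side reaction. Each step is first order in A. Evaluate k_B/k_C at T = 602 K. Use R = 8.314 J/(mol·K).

Since both paths have the same order in A, the concentration cancels and S_{B/C} = k_B/k_C = (A_B/A_C)·exp[(E_C−E_B)/(RT)].
(E_C−E_B)/(RT) = (147−103)×10³/(8.314×602) = 44000/5005 = 8.791.
k_B/k_C = (7.72×10^8/1.41×10^12)·exp(8.791) = 5.475×10^-4 × 6576 = 3.60.

3.60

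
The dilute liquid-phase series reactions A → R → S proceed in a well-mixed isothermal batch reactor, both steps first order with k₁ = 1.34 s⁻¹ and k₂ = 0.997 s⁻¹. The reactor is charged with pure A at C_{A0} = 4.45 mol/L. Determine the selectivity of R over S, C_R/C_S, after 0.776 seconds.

For first-order series with pure A initially, C_R(t) = k₁C_{A0}/(k₂−k₁)·(e^(−k₁t) − e^(−k₂t)).
e^(−k₁t) = e^(−1.34×0.776) = e^(−1.040) = 0.3535; e^(−k₂t) = e^(−0.7737) = 0.4613.
C_R = 1.34×4.45/(0.997−1.34) × (0.3535−0.4613) = (-17.38)×(-0.1078) = 1.874 mol/L.
C_A = C_{A0}e^(−k₁t) = 1.573 mol/L, so C_S = C_{A0}−C_A−C_R = 1.003 mol/L; C_R/C_S = 1.87.

1.87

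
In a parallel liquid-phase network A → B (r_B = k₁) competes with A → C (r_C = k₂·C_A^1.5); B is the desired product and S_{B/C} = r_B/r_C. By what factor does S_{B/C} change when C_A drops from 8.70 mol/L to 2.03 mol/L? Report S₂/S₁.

S_{B/C} = (k₁/k₂)·C_A^-1.5, so S₂/S₁ = (C_{A,2}/C_{A,1})^-1.5.
= (2.03/8.70)^(-1.5) = (0.2333)^(-1.5) = 8.87.

8.87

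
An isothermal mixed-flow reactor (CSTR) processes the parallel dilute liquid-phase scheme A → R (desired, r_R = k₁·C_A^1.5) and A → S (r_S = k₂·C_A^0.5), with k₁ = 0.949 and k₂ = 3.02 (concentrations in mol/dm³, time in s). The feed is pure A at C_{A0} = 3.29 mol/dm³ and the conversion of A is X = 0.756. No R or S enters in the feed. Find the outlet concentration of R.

Exit C_A = C_{A0}(1−X) = 3.29×0.244 = 0.8028 mol/dm³.
In a CSTR the entire volume is at exit conditions, so r_R = 0.949×0.8028^1.5 = 0.6826 and r_S = 3.02×0.8028^0.5 = 2.706.
Fraction of consumed A going to R: r_R/(r_R+r_S) = 0.2014.
C_R = 0.2014·C_{A0}·X = 0.2014×3.29×0.756 = 0.501 mol/dm³.

0.501 mol/dm³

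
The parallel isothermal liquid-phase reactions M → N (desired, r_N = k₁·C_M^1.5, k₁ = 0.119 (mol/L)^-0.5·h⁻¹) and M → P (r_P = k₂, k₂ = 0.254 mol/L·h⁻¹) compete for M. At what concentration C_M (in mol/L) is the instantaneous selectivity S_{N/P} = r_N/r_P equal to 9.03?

S_{N/P} = (k₁/k₂)·C_M^1.5 ⇒ C_M = (S·k₂/k₁)^(1/1.5).
= (9.03×0.254/0.119)^(0.6667) = (19.27)^(0.6667) = 7.19 mol/L.

7.19 mol/L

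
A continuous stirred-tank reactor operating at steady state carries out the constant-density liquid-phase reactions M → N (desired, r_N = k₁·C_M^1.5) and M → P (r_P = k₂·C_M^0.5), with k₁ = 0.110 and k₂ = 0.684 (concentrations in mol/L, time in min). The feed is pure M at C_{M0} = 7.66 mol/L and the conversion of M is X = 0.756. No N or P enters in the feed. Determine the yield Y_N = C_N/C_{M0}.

Exit C_M = C_{M0}(1−X) = 7.66×0.244 = 1.869 mol/L.
Rates in a CSTR are evaluated at the outlet concentration: r_N = 0.110×1.869^1.5 = 0.2811, r_P = 0.684×1.869^0.5 = 0.9351.
Fraction of consumed M going to N: r_N/(r_N+r_P) = 0.2311.
C_N = 0.2311·C_{M0}·X = 0.2311×7.66×0.756 = 1.34 mol/L; Y_N = C_N/C_{M0} = 0.175.

0.175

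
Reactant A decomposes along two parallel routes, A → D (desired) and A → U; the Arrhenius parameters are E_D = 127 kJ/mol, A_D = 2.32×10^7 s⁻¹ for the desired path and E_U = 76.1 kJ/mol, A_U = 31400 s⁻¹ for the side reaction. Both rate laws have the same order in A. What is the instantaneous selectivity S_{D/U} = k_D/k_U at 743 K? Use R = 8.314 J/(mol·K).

0.195

With equal orders, S_{D/U} = k_D/k_U = (A_D/A_U)·exp[(E_U−E_D)/(RT)].
(E_U−E_D)/(RT) = (76.1−127)×10³/(8.314×743) = -50900/6177 = -8.240.
k_D/k_U = (2.32×10^7/31400)·exp(-8.240) = 738.9 × 2.639×10^-4 = 0.195.
Since E_D > E_U, raising the temperature improves selectivity toward D.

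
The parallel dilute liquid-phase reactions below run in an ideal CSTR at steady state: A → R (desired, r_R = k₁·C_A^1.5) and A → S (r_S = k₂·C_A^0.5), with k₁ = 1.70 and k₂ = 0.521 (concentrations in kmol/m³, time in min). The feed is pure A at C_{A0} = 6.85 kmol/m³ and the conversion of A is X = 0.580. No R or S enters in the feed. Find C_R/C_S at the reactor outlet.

9.39

Exit C_A = C_{A0}(1−X) = 6.85×0.420 = 2.877 kmol/m³.
A CSTR operates uniformly at the exit composition, giving r_R = 8.296 and r_S = 0.8837 (each k·C_A^n at C_A = 2.877).
Overall selectivity = C_R/C_S = r_Rτ/(r_Sτ) = r_R/r_S = 9.39.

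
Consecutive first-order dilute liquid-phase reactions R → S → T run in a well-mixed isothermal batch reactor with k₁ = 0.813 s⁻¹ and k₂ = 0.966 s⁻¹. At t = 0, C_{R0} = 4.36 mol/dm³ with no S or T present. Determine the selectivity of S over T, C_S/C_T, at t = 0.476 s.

3.76

The intermediate concentration in a first-order A→B→C sequence is C_S = k₁C_{R0}(e^(−k₁t) − e^(−k₂t))/(k₂−k₁).
e^(−k₁t) = e^(−0.813×0.476) = e^(−0.3870) = 0.6791; e^(−k₂t) = e^(−0.4598) = 0.6314.
C_S = 0.813×4.36/(0.966−0.813) × (0.6791−0.6314) = 23.17×0.04770 = 1.105 mol/dm³.
C_R = C_{R0}e^(−k₁t) = 2.961 mol/dm³, so C_T = C_{R0}−C_R−C_S = 0.2940 mol/dm³; C_S/C_T = 3.76.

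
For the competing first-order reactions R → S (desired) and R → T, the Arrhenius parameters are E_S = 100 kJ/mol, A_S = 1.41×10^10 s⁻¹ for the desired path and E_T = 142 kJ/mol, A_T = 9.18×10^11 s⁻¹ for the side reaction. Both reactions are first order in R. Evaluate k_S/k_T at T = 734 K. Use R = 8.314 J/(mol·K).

15.0

With equal orders, S_{S/T} = k_S/k_T = (A_S/A_T)·exp[(E_T−E_S)/(RT)].
(E_T−E_S)/(RT) = (142−100)×10³/(8.314×734) = 42000/6102 = 6.882.
k_S/k_T = (1.41×10^10/9.18×10^11)·exp(6.882) = 0.01536 × 975.0 = 15.0.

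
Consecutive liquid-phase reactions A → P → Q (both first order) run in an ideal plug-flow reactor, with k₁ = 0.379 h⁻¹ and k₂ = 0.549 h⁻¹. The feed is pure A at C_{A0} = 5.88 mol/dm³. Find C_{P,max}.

At the optimum, C_{P,max}/C_{A0} = (k₁/k₂)^[k₂/(k₂−k₁)].
= (0.379/0.549)^(0.549/(0.549−0.379)) = (0.6903)^(3.229) = 0.3022.
C_{P,max} = 0.3022×5.88 = 1.78 mol/dm³.

1.78 mol/dm³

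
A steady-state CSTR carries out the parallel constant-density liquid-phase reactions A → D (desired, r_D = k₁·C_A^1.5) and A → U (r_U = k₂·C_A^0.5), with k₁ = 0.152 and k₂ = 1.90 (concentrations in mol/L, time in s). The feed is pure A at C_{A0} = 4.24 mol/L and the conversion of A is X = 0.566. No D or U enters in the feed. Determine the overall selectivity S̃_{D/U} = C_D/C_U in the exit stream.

0.147

Exit C_A = C_{A0}(1−X) = 4.24×0.434 = 1.840 mol/L.
In a CSTR the entire volume is at exit conditions, so r_D = 0.152×1.840^1.5 = 0.3794 and r_U = 1.90×1.840^0.5 = 2.577.
Overall selectivity = C_D/C_U = r_Dτ/(r_Uτ) = r_D/r_U = 0.147.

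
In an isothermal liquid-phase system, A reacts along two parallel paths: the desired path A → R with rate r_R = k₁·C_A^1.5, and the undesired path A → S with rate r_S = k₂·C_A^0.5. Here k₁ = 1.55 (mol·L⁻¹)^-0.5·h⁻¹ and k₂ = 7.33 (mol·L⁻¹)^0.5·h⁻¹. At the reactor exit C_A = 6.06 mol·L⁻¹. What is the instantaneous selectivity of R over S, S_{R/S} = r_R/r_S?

S_{R/S} = r_R/r_S = (k₁·C_A^1.5)/(k₂·C_A^0.5) = (k₁/k₂)·C_A.
= (1.55×6.060^1.5) / (7.33×6.060^0.5) = 23.12/18.04 = 1.28.
Since the desired path is higher order in A, keeping C_A high (PFR or concentrated feed) favours R.

1.28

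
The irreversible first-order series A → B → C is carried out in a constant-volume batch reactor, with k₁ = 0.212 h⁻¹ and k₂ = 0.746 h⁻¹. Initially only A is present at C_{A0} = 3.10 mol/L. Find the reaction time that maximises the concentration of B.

The intermediate peaks when r₁ = r₂, i.e. k₁e^(−k₁t) = k₂e^(−k₂t), giving t_opt = ln(k₂/k₁)/(k₂−k₁).
= ln(0.746/0.212)/(0.746−0.212) = ln(3.519)/0.5340 = 1.258/0.5340 = 2.36 h.

2.36 h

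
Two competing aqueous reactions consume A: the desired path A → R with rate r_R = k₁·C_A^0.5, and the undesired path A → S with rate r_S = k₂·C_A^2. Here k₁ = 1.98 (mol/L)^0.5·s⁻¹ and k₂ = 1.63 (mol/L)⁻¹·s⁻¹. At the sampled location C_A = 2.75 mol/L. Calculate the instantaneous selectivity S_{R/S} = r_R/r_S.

0.266

S_{R/S} = r_R/r_S = (k₁·C_A^0.5)/(k₂·C_A^2) = (k₁/k₂)·C_A^-1.5.
= (1.98×2.750^0.5) / (1.63×2.750^2) = 3.283/12.33 = 0.266.
The undesired path is higher order in A, so low C_A (CSTR or dilute feed) favours R.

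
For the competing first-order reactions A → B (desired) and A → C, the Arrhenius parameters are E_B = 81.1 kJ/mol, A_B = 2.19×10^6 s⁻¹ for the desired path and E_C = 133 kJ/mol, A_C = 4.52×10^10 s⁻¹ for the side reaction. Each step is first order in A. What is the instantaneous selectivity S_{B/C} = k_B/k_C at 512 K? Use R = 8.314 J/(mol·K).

With equal orders, S_{B/C} = k_B/k_C = (A_B/A_C)·exp[(E_C−E_B)/(RT)].
(E_C−E_B)/(RT) = (133−81.1)×10³/(8.314×512) = 51900/4257 = 12.19.
k_B/k_C = (2.19×10^6/4.52×10^10)·exp(12.19) = 4.845×10^-5 × 1.973×10^5 = 9.56.

9.56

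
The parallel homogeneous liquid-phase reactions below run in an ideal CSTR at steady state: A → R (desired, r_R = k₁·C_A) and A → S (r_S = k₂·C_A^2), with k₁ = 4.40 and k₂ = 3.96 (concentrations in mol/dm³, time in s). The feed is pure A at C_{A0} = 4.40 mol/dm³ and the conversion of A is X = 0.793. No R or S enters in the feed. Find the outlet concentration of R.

Exit C_A = C_{A0}(1−X) = 4.40×0.207 = 0.9108 mol/dm³.
Rates in a CSTR are evaluated at the outlet concentration: r_R = 4.40×0.9108 = 4.008, r_S = 3.96×0.9108^2 = 3.285.
Fraction of consumed A going to R: r_R/(r_R+r_S) = 0.5495.
C_R = 0.5495·C_{A0}·X = 0.5495×4.40×0.793 = 1.92 mol/dm³.

1.92 mol/dm³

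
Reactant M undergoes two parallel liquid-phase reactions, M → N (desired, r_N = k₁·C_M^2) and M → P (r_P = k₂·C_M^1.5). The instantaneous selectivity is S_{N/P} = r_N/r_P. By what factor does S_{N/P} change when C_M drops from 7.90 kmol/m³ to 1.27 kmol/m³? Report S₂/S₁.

0.401

S_{N/P} = (k₁/k₂)·C_M^0.5, so S₂/S₁ = (C_{M,2}/C_{M,1})^0.5.
= (1.27/7.90)^0.5 = (0.1608)^0.5 = 0.401.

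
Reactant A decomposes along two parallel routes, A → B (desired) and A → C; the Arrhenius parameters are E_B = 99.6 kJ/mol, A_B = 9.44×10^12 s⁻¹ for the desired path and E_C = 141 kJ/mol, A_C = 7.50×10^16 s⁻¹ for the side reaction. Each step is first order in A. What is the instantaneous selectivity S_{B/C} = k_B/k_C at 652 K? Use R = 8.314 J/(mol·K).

0.261

With equal orders, S_{B/C} = k_B/k_C = (A_B/A_C)·exp[(E_C−E_B)/(RT)].
(E_C−E_B)/(RT) = (141−99.6)×10³/(8.314×652) = 41400/5421 = 7.637.
k_B/k_C = (9.44×10^12/7.50×10^16)·exp(7.637) = 1.259×10^-4 × 2074 = 0.261.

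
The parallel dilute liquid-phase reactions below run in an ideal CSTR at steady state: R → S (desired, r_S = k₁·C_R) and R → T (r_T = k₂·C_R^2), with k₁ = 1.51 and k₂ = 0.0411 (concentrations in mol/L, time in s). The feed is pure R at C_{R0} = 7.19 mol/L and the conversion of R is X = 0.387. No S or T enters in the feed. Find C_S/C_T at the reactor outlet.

8.34

Exit C_R = C_{R0}(1−X) = 7.19×0.613 = 4.407 mol/L.
In a CSTR the entire volume is at exit conditions, so r_S = 1.51×4.407 = 6.655 and r_T = 0.0411×4.407^2 = 0.7984.
Overall selectivity = C_S/C_T = r_Sτ/(r_Tτ) = r_S/r_T = 8.34.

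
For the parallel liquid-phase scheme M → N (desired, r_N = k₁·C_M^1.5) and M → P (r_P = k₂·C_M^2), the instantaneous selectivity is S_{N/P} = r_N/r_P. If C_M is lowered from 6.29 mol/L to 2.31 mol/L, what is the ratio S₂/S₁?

1.65

S_{N/P} = (k₁/k₂)·C_M^-0.5, so S₂/S₁ = (C_{M,2}/C_{M,1})^-0.5.
= (2.31/6.29)^(-0.5) = (0.3672)^(-0.5) = 1.65.
Selectivity toward N rises as C_M falls — low-concentration operation is favoured.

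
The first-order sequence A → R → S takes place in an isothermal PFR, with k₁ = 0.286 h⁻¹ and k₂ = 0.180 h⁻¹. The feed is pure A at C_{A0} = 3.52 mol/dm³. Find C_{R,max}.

For a first-order series the maximum intermediate yield is C_{R,max}/C_{A0} = (k₁/k₂)^[k₂/(k₂−k₁)].
= (0.286/0.180)^(0.180/(0.180−0.286)) = (1.589)^(-1.698) = 0.4555.
C_{R,max} = 0.4555×3.52 = 1.60 mol/dm³.

1.60 mol/dm³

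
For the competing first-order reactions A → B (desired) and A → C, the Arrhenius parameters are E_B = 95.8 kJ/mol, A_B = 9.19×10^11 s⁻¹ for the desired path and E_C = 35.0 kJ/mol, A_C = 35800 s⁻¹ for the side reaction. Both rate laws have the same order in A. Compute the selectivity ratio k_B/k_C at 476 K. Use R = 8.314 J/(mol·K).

5.46

With equal orders, S_{B/C} = k_B/k_C = (A_B/A_C)·exp[(E_C−E_B)/(RT)].
(E_C−E_B)/(RT) = (35.0−95.8)×10³/(8.314×476) = -60800/3957 = -15.36.
k_B/k_C = (9.19×10^11/35800)·exp(-15.36) = 2.567×10^7 × 2.127×10^-7 = 5.46.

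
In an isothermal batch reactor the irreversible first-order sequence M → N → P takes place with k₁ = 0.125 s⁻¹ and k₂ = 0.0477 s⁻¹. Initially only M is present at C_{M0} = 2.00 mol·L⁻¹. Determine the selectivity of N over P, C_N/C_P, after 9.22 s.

3.46

For first-order series with pure M initially, C_N(t) = k₁C_{M0}/(k₂−k₁)·(e^(−k₁t) − e^(−k₂t)).
e^(−k₁t) = e^(−0.125×9.22) = e^(−1.153) = 0.3158; e^(−k₂t) = e^(−0.4398) = 0.6442.
C_N = 0.125×2.00/(0.0477−0.125) × (0.3158−0.6442) = (-3.234)×(-0.3283) = 1.062 mol·L⁻¹.
C_M = C_{M0}e^(−k₁t) = 0.6317 mol·L⁻¹, so C_P = C_{M0}−C_M−C_N = 0.3065 mol·L⁻¹; C_N/C_P = 3.46.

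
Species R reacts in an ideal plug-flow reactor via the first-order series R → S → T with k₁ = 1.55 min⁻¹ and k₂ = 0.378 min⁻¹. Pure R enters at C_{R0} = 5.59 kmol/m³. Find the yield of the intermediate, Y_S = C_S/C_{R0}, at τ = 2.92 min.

0.424

For first-order series with pure R initially, C_S(τ) = k₁C_{R0}/(k₂−k₁)·(e^(−k₁τ) − e^(−k₂τ)).
e^(−k₁τ) = e^(−1.55×2.92) = e^(−4.526) = 0.01082; e^(−k₂τ) = e^(−1.104) = 0.3316.
C_S = 1.55×5.59/(0.378−1.55) × (0.01082−0.3316) = (-7.393)×(-0.3208) = 2.372 kmol/m³.
Y_S = C_S/C_{R0} = 2.372/5.59 = 0.424.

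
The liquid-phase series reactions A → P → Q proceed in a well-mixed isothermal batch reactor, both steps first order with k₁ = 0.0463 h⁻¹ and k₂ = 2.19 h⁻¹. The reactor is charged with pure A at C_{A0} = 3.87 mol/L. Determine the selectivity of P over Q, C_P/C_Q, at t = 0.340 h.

Solving the coupled first-order balances gives C_P(t) = [k₁/(k₂−k₁)]·C_{A0}·(e^(−k₁t) − e^(−k₂t)).
e^(−k₁t) = e^(−0.0463×0.340) = e^(−0.01574) = 0.9844; e^(−k₂t) = e^(−0.7446) = 0.4749.
C_P = 0.0463×3.87/(2.19−0.0463) × (0.9844−0.4749) = 0.08358×0.5095 = 0.04258 mol/L.
C_A = C_{A0}e^(−k₁t) = 3.810 mol/L, so C_Q = C_{A0}−C_A−C_P = 0.01786 mol/L; C_P/C_Q = 2.38.

2.38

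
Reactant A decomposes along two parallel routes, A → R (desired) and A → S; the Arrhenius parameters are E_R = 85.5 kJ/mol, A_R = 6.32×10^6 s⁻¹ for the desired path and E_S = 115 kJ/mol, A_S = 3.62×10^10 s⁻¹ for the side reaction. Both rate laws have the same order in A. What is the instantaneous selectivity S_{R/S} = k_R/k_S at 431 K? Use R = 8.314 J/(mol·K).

0.657

k_R/k_S = (A_R/A_S)·exp[−(E_R−E_S)/(RT)] = (A_R/A_S)·exp[(E_S−E_R)/(RT)].
(E_S−E_R)/(RT) = (115−85.5)×10³/(8.314×431) = 29500/3583 = 8.233.
k_R/k_S = (6.32×10^6/3.62×10^10)·exp(8.233) = 1.746×10^-4 × 3761 = 0.657.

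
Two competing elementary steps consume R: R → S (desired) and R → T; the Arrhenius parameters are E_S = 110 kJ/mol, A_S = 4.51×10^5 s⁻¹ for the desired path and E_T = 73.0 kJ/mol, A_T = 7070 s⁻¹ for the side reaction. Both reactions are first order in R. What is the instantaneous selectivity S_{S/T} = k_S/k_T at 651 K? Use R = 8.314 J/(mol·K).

0.0685

k_S/k_T = (A_S/A_T)·exp[−(E_S−E_T)/(RT)] = (A_S/A_T)·exp[(E_T−E_S)/(RT)].
(E_T−E_S)/(RT) = (73.0−110)×10³/(8.314×651) = -37000/5412 = -6.836.
k_S/k_T = (4.51×10^5/7070)·exp(-6.836) = 63.79 × 0.001074 = 0.0685.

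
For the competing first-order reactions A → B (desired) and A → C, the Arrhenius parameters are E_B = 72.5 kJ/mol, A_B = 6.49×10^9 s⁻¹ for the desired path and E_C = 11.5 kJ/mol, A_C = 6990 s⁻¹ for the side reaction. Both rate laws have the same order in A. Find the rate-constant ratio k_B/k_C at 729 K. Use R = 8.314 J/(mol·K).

39.5

k_B/k_C = (A_B/A_C)·exp[−(E_B−E_C)/(RT)] = (A_B/A_C)·exp[(E_C−E_B)/(RT)].
(E_C−E_B)/(RT) = (11.5−72.5)×10³/(8.314×729) = -61000/6061 = -10.06.
k_B/k_C = (6.49×10^9/6990)·exp(-10.06) = 9.285×10^5 × 4.256×10^-5 = 39.5.
Since E_B > E_C, raising the temperature improves selectivity toward B.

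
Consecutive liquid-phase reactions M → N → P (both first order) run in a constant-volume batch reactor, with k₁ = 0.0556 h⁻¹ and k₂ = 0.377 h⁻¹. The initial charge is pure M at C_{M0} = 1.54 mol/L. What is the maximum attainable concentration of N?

0.163 mol/L

For a first-order series the maximum intermediate yield is C_{N,max}/C_{M0} = (k₁/k₂)^[k₂/(k₂−k₁)].
= (0.0556/0.377)^(0.377/(0.377−0.0556)) = (0.1475)^(1.173) = 0.1059.
C_{N,max} = 0.1059×1.54 = 0.163 mol/L.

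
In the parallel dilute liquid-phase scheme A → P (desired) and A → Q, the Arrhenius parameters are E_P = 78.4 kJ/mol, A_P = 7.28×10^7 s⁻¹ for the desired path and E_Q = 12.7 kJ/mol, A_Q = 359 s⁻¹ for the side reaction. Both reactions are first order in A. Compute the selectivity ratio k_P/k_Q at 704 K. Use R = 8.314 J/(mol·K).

Since both paths have the same order in A, the concentration cancels and S_{P/Q} = k_P/k_Q = (A_P/A_Q)·exp[(E_Q−E_P)/(RT)].
(E_Q−E_P)/(RT) = (12.7−78.4)×10³/(8.314×704) = -65700/5853 = -11.22.
k_P/k_Q = (7.28×10^7/359)·exp(-11.22) = 2.028×10^5 × 1.334×10^-5 = 2.70.

2.70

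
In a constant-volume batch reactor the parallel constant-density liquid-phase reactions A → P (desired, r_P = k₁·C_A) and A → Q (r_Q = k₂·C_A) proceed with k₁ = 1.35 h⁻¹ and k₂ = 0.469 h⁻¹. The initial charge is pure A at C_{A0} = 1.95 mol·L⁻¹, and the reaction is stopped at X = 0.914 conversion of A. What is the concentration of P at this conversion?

C_A = C_{A0}(1−X) = 0.1677 mol·L⁻¹.
Both paths are first order in A, so the instantaneous fraction to P is constant: dC_P/d(−C_A) = k₁/(k₁+k₂) = 0.7422.
C_P = 0.7422·(C_{A0}−C_A) = 0.7422×1.782 = 1.32 mol·L⁻¹.

1.32 mol·L⁻¹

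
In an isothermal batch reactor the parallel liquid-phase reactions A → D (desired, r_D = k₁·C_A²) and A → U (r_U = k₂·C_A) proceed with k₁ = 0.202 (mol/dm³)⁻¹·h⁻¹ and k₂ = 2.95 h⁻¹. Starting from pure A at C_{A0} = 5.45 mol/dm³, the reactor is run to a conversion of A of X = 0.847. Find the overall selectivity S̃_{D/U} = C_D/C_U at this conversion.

0.208

C_A = C_{A0}(1−X) = 0.8339 mol/dm³.
Along a PFR/batch, dC_U/dC_A = −r_U/(r_D+r_U) = −k₂/(k₂+k₁·C_A).
Integrating from C_{A0} to C_A: C_U = (2.95/0.202)·ln[(2.95+0.202·5.45)/(2.95+0.202·0.834)] = 14.60·ln(4.051/3.118) = 3.820 mol/dm³.
Then C_D = (C_{A0}−C_A) − C_U = 4.616 − 3.820 = 0.7957 mol/dm³.
S̃_{D/U} = C_D/C_U = 0.7957/3.820 = 0.208.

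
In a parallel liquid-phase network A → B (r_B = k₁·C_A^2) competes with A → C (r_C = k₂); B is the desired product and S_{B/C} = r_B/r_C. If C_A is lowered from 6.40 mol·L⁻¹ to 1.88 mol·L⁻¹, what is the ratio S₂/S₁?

S_{B/C} = (k₁/k₂)·C_A^2, so S₂/S₁ = (C_{A,2}/C_{A,1})^2.
= (1.88/6.40)^2 = (0.2937)^2 = 0.0863.

0.0863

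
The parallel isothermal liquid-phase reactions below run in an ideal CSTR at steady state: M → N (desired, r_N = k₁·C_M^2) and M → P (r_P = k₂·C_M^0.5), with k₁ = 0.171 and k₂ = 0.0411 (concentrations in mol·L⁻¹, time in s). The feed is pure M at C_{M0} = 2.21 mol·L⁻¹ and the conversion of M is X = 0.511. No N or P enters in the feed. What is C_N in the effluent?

0.930 mol·L⁻¹

Exit C_M = C_{M0}(1−X) = 2.21×0.489 = 1.081 mol·L⁻¹.
A CSTR operates uniformly at the exit composition, giving r_N = 0.1997 and r_P = 0.04273 (each k·C_M^n at C_M = 1.081).
Fraction of consumed M going to N: r_N/(r_N+r_P) = 0.8238.
C_N = 0.8238·C_{M0}·X = 0.8238×2.21×0.511 = 0.930 mol·L⁻¹.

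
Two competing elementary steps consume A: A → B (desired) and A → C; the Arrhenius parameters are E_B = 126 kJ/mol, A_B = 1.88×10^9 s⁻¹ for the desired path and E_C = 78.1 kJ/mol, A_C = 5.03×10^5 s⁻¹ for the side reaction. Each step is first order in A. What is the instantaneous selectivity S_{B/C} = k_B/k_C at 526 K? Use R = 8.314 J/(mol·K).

Since both paths have the same order in A, the concentration cancels and S_{B/C} = k_B/k_C = (A_B/A_C)·exp[(E_C−E_B)/(RT)].
(E_C−E_B)/(RT) = (78.1−126)×10³/(8.314×526) = -47900/4373 = -10.95.
k_B/k_C = (1.88×10^9/5.03×10^5)·exp(-10.95) = 3738 × 1.750×10^-5 = 0.0654.
Since E_B > E_C, raising the temperature improves selectivity toward B.

0.0654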